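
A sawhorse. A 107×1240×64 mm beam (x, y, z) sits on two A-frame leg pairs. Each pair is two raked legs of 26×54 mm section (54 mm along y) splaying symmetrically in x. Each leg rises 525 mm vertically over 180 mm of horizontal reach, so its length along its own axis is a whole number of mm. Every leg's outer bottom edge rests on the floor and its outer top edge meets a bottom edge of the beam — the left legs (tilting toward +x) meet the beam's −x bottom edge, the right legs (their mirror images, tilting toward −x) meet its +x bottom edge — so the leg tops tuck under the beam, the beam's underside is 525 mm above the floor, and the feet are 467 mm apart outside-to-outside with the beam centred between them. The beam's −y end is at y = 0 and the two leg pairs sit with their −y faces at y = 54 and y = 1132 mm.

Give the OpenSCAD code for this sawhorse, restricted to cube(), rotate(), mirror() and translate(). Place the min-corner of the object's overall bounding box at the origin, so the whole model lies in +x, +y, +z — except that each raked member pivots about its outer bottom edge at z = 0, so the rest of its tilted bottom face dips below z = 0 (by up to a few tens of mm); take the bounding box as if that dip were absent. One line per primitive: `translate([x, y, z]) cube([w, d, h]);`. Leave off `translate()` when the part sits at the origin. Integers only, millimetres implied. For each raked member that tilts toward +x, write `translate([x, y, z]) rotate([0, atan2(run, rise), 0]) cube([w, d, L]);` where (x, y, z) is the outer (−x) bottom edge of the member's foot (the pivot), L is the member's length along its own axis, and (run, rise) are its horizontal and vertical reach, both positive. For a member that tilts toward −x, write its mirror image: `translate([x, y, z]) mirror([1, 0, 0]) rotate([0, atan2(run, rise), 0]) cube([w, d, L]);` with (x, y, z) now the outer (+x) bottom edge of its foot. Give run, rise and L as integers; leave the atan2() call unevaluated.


translate([180, 0, 525]) cube([107, 1240, 64]);
translate([0, 54, 0]) rotate([0, atan2(180, 525), 0]) cube([26, 54, 555]);
translate([467, 54, 0]) mirror([1, 0, 0]) rotate([0, atan2(180, 525), 0]) cube([26, 54, 555]);
translate([0, 1132, 0]) rotate([0, atan2(180, 525), 0]) cube([26, 54, 555]);
translate([467, 1132, 0]) mirror([1, 0, 0]) rotate([0, atan2(180, 525), 0]) cube([26, 54, 555]);


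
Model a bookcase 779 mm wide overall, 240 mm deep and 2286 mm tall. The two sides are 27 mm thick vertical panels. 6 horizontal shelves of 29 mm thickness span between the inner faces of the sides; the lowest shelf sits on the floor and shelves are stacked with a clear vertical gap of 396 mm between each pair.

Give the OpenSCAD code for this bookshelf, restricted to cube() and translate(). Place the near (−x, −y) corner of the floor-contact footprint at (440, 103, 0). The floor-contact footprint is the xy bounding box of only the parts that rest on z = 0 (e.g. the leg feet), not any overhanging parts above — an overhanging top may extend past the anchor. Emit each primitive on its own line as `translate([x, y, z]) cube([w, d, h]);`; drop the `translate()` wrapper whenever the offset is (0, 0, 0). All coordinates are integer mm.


translate([440, 103, 0]) cube([27, 240, 2286]);
translate([1192, 103, 0]) cube([27, 240, 2286]);
translate([467, 103, 0]) cube([725, 240, 29]);
translate([467, 103, 425]) cube([725, 240, 29]);
translate([467, 103, 850]) cube([725, 240, 29]);
translate([467, 103, 1275]) cube([725, 240, 29]);
translate([467, 103, 1700]) cube([725, 240, 29]);
translate([467, 103, 2125]) cube([725, 240, 29]);


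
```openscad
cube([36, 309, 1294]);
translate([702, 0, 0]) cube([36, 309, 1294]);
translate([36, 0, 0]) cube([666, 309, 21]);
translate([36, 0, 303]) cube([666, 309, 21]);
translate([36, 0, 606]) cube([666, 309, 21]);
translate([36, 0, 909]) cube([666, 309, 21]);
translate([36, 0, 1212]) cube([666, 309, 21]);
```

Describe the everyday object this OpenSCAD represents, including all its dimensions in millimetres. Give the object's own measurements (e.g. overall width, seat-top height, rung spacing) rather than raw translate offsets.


An open bookshelf. Two side panels, each 36 mm thick, 309 mm deep and 1294 mm tall, stand 738 mm apart (outside-to-outside). Between them sit 5 shelves, each 21 mm thick and 309 mm deep, spanning the full gap between the sides. The bottom shelf rests on the floor (its underside at z = 0) and the clear gap between one shelf's top and the next shelf's underside is 282 mm.


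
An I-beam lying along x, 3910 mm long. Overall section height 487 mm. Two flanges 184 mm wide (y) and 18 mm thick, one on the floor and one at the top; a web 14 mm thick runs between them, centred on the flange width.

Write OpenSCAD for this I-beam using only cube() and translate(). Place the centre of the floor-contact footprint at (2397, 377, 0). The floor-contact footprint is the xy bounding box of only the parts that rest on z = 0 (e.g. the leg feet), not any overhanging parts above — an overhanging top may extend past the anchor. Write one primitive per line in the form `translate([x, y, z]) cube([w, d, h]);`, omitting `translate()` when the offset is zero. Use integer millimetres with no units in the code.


translate([442, 285, 0]) cube([3910, 184, 18]);
translate([442, 370, 18]) cube([3910, 14, 451]);
translate([442, 285, 469]) cube([3910, 184, 18]);


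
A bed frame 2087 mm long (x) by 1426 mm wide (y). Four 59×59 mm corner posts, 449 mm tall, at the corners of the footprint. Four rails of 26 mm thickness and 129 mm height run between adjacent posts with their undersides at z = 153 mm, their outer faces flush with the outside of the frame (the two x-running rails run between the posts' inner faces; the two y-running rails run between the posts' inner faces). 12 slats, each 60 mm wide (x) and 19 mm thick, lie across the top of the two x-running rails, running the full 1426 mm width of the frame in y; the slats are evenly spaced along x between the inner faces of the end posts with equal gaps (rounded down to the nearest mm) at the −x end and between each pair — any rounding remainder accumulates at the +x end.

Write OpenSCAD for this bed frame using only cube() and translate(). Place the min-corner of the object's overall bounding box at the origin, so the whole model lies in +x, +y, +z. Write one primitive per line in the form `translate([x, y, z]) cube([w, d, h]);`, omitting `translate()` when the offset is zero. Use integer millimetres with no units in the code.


cube([59, 59, 449]);
translate([0, 1367, 0]) cube([59, 59, 449]);
translate([2028, 0, 0]) cube([59, 59, 449]);
translate([2028, 1367, 0]) cube([59, 59, 449]);
translate([59, 0, 153]) cube([1969, 26, 129]);
translate([59, 1400, 153]) cube([1969, 26, 129]);
translate([0, 59, 153]) cube([26, 1308, 129]);
translate([2061, 59, 153]) cube([26, 1308, 129]);
translate([155, 0, 282]) cube([60, 1426, 19]);
translate([311, 0, 282]) cube([60, 1426, 19]);
translate([467, 0, 282]) cube([60, 1426, 19]);
translate([623, 0, 282]) cube([60, 1426, 19]);
translate([779, 0, 282]) cube([60, 1426, 19]);
translate([935, 0, 282]) cube([60, 1426, 19]);
translate([1091, 0, 282]) cube([60, 1426, 19]);
translate([1247, 0, 282]) cube([60, 1426, 19]);
translate([1403, 0, 282]) cube([60, 1426, 19]);
translate([1559, 0, 282]) cube([60, 1426, 19]);
translate([1715, 0, 282]) cube([60, 1426, 19]);
translate([1871, 0, 282]) cube([60, 1426, 19]);


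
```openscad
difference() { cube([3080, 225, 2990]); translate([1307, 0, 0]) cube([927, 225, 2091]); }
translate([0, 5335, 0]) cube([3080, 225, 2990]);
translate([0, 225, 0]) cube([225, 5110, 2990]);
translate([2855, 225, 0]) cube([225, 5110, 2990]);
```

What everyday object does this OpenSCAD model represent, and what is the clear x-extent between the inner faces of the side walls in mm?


A single room. The interior width is 2630 mm.

Four walls enclosing a rectangle with a door in the front wall — a room. Outside width 3080 minus two 225 mm walls gives 2630 mm.


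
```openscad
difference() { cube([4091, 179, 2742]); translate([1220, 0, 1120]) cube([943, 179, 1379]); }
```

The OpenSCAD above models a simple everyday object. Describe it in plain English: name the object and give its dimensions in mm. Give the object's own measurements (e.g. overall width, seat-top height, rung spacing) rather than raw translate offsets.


A wall 4091 mm long (x), 179 mm thick (y), 2742 mm tall, with a rectangular window opening cut through it. The opening is 943 mm wide and 1379 mm tall; its sill is at z = 1120 mm and its near (−x) edge is 1220 mm from the wall's −x end. The opening passes through the full wall thickness.


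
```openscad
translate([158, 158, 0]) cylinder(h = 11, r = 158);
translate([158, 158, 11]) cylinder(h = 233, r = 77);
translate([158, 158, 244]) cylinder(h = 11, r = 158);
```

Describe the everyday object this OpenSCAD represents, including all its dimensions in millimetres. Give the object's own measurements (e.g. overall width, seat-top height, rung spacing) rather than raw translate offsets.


A spool: two coaxial disc flanges of radius 158 mm and thickness 11 mm, joined by a core cylinder of radius 77 mm and height 233 mm. The lower flange rests on z = 0 and the three cylinders share a vertical axis.


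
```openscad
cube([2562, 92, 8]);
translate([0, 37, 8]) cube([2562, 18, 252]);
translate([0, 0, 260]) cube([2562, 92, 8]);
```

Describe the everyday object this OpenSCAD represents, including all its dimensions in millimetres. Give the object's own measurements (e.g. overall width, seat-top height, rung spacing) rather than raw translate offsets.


An I-beam lying along x, 2562 mm long. Overall section height 268 mm. Two flanges 92 mm wide (y) and 8 mm thick, one on the floor and one at the top; a web 18 mm thick runs between them, centred on the flange width.


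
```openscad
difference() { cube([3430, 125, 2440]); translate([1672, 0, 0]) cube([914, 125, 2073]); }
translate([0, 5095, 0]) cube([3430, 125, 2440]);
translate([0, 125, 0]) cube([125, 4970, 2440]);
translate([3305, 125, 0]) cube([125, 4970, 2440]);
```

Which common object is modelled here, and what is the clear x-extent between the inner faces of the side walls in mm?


A single room. The interior width is 3180 mm.

Four walls enclosing a rectangle with a door in the front wall — a room. Outside width 3430 minus two 125 mm walls gives 3180 mm.


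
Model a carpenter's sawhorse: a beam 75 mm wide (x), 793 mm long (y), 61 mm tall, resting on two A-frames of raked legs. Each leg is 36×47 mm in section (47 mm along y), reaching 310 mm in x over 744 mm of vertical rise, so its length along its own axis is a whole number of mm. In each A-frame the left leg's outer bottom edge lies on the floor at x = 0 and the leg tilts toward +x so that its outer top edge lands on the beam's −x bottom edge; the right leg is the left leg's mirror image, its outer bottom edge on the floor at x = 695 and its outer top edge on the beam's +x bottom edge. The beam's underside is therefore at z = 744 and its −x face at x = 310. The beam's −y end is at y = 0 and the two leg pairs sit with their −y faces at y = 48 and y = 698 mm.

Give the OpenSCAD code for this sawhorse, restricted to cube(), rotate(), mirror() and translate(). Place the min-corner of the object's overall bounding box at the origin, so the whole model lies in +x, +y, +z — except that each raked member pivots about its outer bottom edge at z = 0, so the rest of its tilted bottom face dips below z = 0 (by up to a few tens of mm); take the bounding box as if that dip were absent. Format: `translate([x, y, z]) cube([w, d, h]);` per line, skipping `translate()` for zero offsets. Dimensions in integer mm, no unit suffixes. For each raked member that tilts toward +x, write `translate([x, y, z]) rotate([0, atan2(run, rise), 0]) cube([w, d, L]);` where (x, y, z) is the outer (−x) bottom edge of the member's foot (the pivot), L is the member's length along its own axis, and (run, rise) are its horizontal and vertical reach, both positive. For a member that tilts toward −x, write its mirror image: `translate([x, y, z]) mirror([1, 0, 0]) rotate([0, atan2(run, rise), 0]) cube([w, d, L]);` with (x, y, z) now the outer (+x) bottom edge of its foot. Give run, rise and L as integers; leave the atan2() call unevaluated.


// leg length = √(310² + 744²) = 806
// right-leg outer foot x = 2·310 + 75 = 695
// beam min-corner = (310, 0, 744)
translate([310, 0, 744]) cube([75, 793, 61]);
translate([0, 48, 0]) rotate([0, atan2(310, 744), 0]) cube([36, 47, 806]);
translate([695, 48, 0]) mirror([1, 0, 0]) rotate([0, atan2(310, 744), 0]) cube([36, 47, 806]);
translate([0, 698, 0]) rotate([0, atan2(310, 744), 0]) cube([36, 47, 806]);
translate([695, 698, 0]) mirror([1, 0, 0]) rotate([0, atan2(310, 744), 0]) cube([36, 47, 806]);


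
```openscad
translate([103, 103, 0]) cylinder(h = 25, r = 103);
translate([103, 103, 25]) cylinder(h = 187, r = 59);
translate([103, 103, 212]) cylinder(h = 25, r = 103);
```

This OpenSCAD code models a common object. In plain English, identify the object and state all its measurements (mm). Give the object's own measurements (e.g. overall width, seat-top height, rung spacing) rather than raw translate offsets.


A spool: two coaxial disc flanges of radius 103 mm and thickness 25 mm, joined by a core cylinder of radius 59 mm and height 187 mm. The lower flange rests on z = 0 and the three cylinders share a vertical axis.


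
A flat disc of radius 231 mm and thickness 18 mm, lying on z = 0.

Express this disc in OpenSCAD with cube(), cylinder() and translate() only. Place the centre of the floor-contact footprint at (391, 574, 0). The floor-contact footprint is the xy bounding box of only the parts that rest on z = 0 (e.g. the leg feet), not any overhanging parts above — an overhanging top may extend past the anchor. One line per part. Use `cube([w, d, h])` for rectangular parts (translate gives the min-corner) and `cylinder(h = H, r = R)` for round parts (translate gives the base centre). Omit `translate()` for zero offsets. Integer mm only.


translate([391, 574, 0]) cylinder(h = 18, r = 231);


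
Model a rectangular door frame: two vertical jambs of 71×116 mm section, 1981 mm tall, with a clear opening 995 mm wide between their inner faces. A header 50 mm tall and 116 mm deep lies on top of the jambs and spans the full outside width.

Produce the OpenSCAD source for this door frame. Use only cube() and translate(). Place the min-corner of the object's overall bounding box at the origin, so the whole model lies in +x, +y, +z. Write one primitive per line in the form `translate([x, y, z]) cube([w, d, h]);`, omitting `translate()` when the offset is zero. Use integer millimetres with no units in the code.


cube([71, 116, 1981]);
translate([1066, 0, 0]) cube([71, 116, 1981]);
translate([0, 0, 1981]) cube([1137, 116, 50]);


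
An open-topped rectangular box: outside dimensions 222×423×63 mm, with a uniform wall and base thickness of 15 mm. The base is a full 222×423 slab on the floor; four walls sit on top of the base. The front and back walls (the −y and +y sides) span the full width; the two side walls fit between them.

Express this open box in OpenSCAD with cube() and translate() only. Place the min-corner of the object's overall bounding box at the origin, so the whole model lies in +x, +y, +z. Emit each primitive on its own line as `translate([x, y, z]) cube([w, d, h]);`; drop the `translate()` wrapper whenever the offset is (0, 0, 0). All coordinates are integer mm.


cube([222, 423, 15]);
translate([0, 0, 15]) cube([222, 15, 48]);
translate([0, 408, 15]) cube([222, 15, 48]);
translate([0, 15, 15]) cube([15, 393, 48]);
translate([207, 15, 15]) cube([15, 393, 48]);


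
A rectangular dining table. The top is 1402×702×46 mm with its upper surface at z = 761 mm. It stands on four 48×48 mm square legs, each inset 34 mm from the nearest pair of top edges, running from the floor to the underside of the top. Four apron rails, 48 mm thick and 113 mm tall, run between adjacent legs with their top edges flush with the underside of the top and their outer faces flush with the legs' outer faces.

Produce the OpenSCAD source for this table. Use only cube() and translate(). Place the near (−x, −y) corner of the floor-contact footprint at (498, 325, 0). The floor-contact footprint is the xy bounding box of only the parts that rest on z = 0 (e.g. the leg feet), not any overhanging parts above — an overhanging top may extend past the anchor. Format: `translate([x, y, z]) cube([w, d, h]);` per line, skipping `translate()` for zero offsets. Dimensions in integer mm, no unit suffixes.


// leg_h = 761 - 46 = 715
// apron z = 715 - 113 = 602
translate([464, 291, 715]) cube([1402, 702, 46]);
translate([498, 325, 0]) cube([48, 48, 715]);
translate([1784, 325, 0]) cube([48, 48, 715]);
translate([498, 911, 0]) cube([48, 48, 715]);
translate([1784, 911, 0]) cube([48, 48, 715]);
translate([546, 325, 602]) cube([1238, 48, 113]);
translate([546, 911, 602]) cube([1238, 48, 113]);
translate([498, 373, 602]) cube([48, 538, 113]);
translate([1784, 373, 602]) cube([48, 538, 113]);


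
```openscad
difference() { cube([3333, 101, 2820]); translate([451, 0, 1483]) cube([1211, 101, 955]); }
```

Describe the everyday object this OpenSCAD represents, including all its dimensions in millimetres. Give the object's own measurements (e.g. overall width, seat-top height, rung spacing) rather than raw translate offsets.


A wall 3333 mm long (x), 101 mm thick (y), 2820 mm tall, with a rectangular window opening cut through it. The opening is 1211 mm wide and 955 mm tall; its sill is at z = 1483 mm and its near (−x) edge is 451 mm from the wall's −x end. The opening passes through the full wall thickness.


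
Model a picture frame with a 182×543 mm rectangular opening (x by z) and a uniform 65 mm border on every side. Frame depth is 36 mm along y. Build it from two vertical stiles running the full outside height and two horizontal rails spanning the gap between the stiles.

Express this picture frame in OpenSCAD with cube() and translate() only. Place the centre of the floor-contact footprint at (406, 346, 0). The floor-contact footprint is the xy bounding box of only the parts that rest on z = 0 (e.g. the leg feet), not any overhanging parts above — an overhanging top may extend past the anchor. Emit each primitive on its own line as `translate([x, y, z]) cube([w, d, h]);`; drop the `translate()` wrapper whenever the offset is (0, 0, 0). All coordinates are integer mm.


translate([250, 328, 0]) cube([65, 36, 673]);
translate([497, 328, 0]) cube([65, 36, 673]);
translate([315, 328, 0]) cube([182, 36, 65]);
translate([315, 328, 608]) cube([182, 36, 65]);


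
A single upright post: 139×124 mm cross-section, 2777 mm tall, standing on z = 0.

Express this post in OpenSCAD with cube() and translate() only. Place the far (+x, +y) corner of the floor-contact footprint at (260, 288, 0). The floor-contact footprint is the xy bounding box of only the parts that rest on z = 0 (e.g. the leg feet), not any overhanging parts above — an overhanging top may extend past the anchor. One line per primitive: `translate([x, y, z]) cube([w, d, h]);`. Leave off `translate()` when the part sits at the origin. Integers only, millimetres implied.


translate([121, 164, 0]) cube([139, 124, 2777]);


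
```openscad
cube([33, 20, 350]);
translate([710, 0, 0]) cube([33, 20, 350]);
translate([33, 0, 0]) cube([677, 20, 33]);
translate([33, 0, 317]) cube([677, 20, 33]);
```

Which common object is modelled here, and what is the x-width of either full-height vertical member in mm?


A picture frame. The border width is 33 mm.

Four thin pieces enclosing a rectangular opening — a picture frame. The two full-height stiles are 350 mm tall; the top rail sits at z = 317 and is 33 mm tall, so the border above the opening is 350 − 317 = 33 mm, matching the stile x-width.


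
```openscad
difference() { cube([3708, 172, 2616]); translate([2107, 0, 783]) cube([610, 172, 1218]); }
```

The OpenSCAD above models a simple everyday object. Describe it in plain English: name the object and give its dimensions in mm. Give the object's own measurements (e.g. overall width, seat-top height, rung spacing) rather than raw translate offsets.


A wall 3708 mm long (x), 172 mm thick (y), 2616 mm tall, with a rectangular window opening cut through it. The opening is 610 mm wide and 1218 mm tall; its sill is at z = 783 mm and its near (−x) edge is 2107 mm from the wall's −x end. The opening passes through the full wall thickness.


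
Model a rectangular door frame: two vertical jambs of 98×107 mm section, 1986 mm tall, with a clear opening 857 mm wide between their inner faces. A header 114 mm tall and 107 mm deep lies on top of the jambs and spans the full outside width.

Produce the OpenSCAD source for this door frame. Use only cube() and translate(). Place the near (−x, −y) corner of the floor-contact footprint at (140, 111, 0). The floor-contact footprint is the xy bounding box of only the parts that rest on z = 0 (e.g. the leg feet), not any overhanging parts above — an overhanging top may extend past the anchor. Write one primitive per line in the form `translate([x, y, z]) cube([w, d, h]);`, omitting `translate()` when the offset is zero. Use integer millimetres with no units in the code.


translate([140, 111, 0]) cube([98, 107, 1986]);
translate([1095, 111, 0]) cube([98, 107, 1986]);
translate([140, 111, 1986]) cube([1053, 107, 114]);


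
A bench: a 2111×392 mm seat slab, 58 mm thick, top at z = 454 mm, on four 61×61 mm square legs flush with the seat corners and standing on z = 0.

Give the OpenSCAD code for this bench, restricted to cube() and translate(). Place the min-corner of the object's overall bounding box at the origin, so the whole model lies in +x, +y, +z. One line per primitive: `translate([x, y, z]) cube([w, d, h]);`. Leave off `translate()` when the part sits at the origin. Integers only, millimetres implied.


translate([0, 0, 396]) cube([2111, 392, 58]);
cube([61, 61, 396]);
translate([0, 331, 0]) cube([61, 61, 396]);
translate([2050, 0, 0]) cube([61, 61, 396]);
translate([2050, 331, 0]) cube([61, 61, 396]);


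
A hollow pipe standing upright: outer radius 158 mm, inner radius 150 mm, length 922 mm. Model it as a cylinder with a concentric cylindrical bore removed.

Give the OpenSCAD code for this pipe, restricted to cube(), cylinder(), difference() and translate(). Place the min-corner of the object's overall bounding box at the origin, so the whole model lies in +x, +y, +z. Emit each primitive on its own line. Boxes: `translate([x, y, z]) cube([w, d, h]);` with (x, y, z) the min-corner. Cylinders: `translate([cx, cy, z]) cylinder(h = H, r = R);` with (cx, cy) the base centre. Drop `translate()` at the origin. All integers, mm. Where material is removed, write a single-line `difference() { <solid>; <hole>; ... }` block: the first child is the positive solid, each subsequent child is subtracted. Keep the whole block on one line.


difference() { translate([158, 158, 0]) cylinder(h = 922, r = 158); translate([158, 158, 0]) cylinder(h = 922, r = 150); }


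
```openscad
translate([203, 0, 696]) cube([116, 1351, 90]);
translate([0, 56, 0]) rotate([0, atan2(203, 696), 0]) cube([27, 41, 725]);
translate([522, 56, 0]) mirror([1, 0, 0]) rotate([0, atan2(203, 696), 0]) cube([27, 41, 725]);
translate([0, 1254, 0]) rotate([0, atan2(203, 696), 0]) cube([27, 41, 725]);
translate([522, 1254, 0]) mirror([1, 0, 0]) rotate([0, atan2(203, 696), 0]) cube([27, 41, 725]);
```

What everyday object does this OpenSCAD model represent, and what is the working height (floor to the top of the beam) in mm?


A sawhorse. The overall height is 786 mm.

A beam across two mirrored pairs of raked legs — a sawhorse. The beam's underside is at z = 696 (matching the legs' vertical rise in atan2(203, 696)) and the beam is 90 mm tall, so its top is at 696 + 90 = 786 mm. The raked legs top out at the beam's underside, so that is the highest point.


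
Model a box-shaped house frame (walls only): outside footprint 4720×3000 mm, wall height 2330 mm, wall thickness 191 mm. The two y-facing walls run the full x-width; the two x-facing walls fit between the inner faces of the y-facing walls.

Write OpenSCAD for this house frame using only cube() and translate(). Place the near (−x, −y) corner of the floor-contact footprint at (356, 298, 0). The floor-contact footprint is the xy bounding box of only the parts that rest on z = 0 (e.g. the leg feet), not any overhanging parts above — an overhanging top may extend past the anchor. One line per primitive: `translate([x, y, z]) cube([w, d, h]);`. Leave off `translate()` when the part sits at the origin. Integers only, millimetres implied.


translate([356, 298, 0]) cube([4720, 191, 2330]);
translate([356, 3107, 0]) cube([4720, 191, 2330]);
translate([356, 489, 0]) cube([191, 2618, 2330]);
translate([4885, 489, 0]) cube([191, 2618, 2330]);


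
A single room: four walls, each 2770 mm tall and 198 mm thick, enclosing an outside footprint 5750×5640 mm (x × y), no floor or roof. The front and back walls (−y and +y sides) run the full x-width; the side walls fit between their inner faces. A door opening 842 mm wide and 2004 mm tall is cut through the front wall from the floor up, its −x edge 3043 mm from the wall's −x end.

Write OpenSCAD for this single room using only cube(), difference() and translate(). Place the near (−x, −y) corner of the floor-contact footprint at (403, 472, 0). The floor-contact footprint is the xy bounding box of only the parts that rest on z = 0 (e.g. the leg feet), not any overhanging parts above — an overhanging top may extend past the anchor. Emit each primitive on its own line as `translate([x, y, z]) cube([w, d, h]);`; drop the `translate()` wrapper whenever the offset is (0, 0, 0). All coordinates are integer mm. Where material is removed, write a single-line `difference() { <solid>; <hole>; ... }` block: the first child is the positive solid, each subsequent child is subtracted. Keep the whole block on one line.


difference() { translate([403, 472, 0]) cube([5750, 198, 2770]); translate([3446, 472, 0]) cube([842, 198, 2004]); }
translate([403, 5914, 0]) cube([5750, 198, 2770]);
translate([403, 670, 0]) cube([198, 5244, 2770]);
translate([5955, 670, 0]) cube([198, 5244, 2770]);


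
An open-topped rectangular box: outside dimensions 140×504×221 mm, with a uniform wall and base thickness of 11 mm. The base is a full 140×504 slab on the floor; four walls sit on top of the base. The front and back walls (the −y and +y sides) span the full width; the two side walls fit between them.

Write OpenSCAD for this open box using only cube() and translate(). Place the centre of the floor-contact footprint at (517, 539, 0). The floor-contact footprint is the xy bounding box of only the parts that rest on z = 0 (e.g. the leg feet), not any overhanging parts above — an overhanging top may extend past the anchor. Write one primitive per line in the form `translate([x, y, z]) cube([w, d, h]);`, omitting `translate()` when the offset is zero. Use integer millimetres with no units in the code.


translate([447, 287, 0]) cube([140, 504, 11]);
translate([447, 287, 11]) cube([140, 11, 210]);
translate([447, 780, 11]) cube([140, 11, 210]);
translate([447, 298, 11]) cube([11, 482, 210]);
translate([576, 298, 11]) cube([11, 482, 210]);


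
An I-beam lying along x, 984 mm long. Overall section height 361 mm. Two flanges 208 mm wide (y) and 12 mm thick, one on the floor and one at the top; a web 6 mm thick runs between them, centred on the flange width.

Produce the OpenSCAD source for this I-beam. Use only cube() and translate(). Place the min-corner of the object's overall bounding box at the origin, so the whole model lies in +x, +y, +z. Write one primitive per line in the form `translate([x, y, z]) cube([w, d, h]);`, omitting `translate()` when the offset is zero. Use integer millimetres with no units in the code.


cube([984, 208, 12]);
translate([0, 101, 12]) cube([984, 6, 337]);
translate([0, 0, 349]) cube([984, 208, 12]);


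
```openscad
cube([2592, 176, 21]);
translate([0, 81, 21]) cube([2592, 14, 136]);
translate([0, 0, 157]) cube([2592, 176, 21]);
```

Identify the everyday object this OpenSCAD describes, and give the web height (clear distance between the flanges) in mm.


An I-beam. The web height is 136 mm.

Two wide flanges with a thin centred web — an I-beam. Overall 178 mm minus two 21 mm flanges gives a web of 178 − 2·21 = 136 mm.


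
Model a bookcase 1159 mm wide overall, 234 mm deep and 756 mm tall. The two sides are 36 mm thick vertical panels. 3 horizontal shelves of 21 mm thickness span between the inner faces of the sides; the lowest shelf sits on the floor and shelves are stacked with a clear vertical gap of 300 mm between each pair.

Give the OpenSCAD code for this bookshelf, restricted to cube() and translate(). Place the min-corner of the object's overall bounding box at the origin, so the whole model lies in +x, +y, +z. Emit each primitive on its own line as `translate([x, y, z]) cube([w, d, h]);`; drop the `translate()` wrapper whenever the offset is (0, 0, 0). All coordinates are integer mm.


cube([36, 234, 756]);
translate([1123, 0, 0]) cube([36, 234, 756]);
translate([36, 0, 0]) cube([1087, 234, 21]);
translate([36, 0, 321]) cube([1087, 234, 21]);
translate([36, 0, 642]) cube([1087, 234, 21]);


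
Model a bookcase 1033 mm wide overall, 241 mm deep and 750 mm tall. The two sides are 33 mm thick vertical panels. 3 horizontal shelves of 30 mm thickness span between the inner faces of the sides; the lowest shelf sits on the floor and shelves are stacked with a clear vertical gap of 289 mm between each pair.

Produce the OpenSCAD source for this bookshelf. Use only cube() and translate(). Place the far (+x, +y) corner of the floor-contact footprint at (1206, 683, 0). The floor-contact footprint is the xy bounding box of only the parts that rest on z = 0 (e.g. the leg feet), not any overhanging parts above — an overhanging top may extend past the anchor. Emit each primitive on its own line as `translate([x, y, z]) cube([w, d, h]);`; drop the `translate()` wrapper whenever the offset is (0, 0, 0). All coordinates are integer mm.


translate([173, 442, 0]) cube([33, 241, 750]);
translate([1173, 442, 0]) cube([33, 241, 750]);
translate([206, 442, 0]) cube([967, 241, 30]);
translate([206, 442, 319]) cube([967, 241, 30]);
translate([206, 442, 638]) cube([967, 241, 30]);


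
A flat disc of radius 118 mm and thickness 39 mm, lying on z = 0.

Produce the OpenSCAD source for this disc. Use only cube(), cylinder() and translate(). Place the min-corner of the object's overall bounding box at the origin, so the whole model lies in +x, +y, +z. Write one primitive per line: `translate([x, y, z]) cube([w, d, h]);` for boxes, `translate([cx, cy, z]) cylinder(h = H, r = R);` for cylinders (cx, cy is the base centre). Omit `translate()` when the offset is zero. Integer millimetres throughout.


translate([118, 118, 0]) cylinder(h = 39, r = 118);


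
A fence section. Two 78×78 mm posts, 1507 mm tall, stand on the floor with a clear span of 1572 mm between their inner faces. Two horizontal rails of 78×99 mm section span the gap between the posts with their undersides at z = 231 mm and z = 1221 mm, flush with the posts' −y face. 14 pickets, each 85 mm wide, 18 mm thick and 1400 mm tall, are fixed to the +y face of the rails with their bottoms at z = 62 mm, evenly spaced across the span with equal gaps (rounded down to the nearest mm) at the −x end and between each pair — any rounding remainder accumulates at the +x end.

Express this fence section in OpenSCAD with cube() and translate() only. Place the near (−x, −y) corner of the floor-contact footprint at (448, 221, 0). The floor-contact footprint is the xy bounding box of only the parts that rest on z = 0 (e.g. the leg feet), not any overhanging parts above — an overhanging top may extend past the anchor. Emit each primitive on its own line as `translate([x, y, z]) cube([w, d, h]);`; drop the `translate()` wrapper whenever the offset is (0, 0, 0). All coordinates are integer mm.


translate([448, 221, 0]) cube([78, 78, 1507]);
translate([2098, 221, 0]) cube([78, 78, 1507]);
translate([526, 221, 231]) cube([1572, 78, 99]);
translate([526, 221, 1221]) cube([1572, 78, 99]);
translate([551, 299, 62]) cube([85, 18, 1400]);
translate([661, 299, 62]) cube([85, 18, 1400]);
translate([771, 299, 62]) cube([85, 18, 1400]);
translate([881, 299, 62]) cube([85, 18, 1400]);
translate([991, 299, 62]) cube([85, 18, 1400]);
translate([1101, 299, 62]) cube([85, 18, 1400]);
translate([1211, 299, 62]) cube([85, 18, 1400]);
translate([1321, 299, 62]) cube([85, 18, 1400]);
translate([1431, 299, 62]) cube([85, 18, 1400]);
translate([1541, 299, 62]) cube([85, 18, 1400]);
translate([1651, 299, 62]) cube([85, 18, 1400]);
translate([1761, 299, 62]) cube([85, 18, 1400]);
translate([1871, 299, 62]) cube([85, 18, 1400]);
translate([1981, 299, 62]) cube([85, 18, 1400]);


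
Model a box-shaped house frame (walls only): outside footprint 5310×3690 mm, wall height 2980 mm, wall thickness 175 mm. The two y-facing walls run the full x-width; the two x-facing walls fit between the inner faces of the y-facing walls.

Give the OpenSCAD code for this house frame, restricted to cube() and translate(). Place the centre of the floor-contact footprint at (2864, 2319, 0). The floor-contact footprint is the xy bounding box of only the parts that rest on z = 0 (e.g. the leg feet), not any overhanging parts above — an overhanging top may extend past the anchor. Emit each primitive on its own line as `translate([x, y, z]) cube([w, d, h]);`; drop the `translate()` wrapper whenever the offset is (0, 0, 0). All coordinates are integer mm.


translate([209, 474, 0]) cube([5310, 175, 2980]);
translate([209, 3989, 0]) cube([5310, 175, 2980]);
translate([209, 649, 0]) cube([175, 3340, 2980]);
translate([5344, 649, 0]) cube([175, 3340, 2980]);


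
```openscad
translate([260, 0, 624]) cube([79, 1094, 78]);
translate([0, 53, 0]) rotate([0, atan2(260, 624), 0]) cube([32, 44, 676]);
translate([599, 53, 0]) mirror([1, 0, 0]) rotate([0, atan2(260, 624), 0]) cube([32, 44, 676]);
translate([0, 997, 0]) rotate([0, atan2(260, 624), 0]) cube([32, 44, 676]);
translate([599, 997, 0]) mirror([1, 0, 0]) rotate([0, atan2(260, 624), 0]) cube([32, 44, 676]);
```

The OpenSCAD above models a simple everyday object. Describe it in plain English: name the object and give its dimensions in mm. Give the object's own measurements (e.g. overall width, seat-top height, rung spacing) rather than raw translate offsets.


A sawhorse. A 79×1094×78 mm beam (x, y, z) sits on two A-frame leg pairs. Each pair is two raked legs of 32×44 mm section (44 mm along y) splaying symmetrically in x. Each leg rises 624 mm vertically over 260 mm of horizontal reach and is 676 mm long along its own axis. Every leg's outer bottom edge rests on the floor and its outer top edge meets a bottom edge of the beam — the left legs (tilting toward +x) meet the beam's −x bottom edge, the right legs (their mirror images, tilting toward −x) meet its +x bottom edge — so the leg tops tuck under the beam, the beam's underside is 624 mm above the floor, and the feet are 599 mm apart outside-to-outside with the beam centred between them. The two leg pairs are set in 53 mm from either end of the beam.


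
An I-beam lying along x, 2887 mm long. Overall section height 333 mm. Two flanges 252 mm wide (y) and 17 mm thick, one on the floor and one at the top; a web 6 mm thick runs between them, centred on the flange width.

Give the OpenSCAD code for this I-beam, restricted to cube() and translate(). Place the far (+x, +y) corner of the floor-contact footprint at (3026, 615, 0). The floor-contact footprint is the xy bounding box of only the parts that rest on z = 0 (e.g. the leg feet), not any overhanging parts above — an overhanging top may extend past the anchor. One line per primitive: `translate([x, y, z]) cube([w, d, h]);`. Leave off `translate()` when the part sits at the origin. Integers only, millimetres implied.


translate([139, 363, 0]) cube([2887, 252, 17]);
translate([139, 486, 17]) cube([2887, 6, 299]);
translate([139, 363, 316]) cube([2887, 252, 17]);


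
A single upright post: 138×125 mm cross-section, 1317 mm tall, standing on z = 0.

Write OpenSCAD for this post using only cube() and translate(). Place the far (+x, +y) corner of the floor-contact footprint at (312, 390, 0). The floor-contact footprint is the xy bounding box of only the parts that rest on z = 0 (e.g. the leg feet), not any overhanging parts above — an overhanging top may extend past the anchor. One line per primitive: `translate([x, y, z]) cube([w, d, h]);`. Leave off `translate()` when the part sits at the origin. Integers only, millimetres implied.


translate([174, 265, 0]) cube([138, 125, 1317]);


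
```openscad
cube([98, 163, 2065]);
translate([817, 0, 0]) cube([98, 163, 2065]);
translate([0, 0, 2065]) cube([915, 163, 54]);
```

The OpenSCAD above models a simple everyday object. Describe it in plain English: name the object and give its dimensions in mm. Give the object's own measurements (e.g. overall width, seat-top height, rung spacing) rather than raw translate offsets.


A door frame. The clear opening is 719 mm wide and 2065 mm high. Two 98 mm wide jambs, 163 mm deep, stand either side of the opening from the floor to the top of the opening. A 54 mm thick head sits across the top of both jambs, spanning the full outside width of the frame.


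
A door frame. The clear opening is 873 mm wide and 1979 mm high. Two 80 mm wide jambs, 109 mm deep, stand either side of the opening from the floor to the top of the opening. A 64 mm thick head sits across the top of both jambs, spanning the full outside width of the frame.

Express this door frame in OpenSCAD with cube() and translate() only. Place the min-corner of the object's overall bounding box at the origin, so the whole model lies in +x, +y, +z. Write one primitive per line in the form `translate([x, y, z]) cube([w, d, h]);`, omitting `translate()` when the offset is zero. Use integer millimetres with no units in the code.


cube([80, 109, 1979]);
translate([953, 0, 0]) cube([80, 109, 1979]);
translate([0, 0, 1979]) cube([1033, 109, 64]);


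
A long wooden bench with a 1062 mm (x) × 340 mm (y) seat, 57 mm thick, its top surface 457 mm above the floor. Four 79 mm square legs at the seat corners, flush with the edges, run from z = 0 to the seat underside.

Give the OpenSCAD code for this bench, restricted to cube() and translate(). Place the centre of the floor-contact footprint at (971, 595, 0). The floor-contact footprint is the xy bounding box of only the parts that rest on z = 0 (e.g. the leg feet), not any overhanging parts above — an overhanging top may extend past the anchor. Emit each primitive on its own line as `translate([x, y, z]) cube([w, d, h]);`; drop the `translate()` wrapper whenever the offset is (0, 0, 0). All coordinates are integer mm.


translate([440, 425, 400]) cube([1062, 340, 57]);
translate([440, 425, 0]) cube([79, 79, 400]);
translate([440, 686, 0]) cube([79, 79, 400]);
translate([1423, 425, 0]) cube([79, 79, 400]);
translate([1423, 686, 0]) cube([79, 79, 400]);


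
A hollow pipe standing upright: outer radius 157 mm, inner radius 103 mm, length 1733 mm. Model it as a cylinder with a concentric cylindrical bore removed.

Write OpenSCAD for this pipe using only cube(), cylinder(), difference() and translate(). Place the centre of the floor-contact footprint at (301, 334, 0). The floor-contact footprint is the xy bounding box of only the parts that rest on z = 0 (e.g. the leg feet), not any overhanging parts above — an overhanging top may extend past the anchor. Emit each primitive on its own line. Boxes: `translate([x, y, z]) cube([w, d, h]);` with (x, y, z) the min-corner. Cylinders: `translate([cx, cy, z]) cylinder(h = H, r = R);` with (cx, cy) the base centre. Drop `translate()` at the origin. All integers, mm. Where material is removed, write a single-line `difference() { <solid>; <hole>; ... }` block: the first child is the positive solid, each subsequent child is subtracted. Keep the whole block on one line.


difference() { translate([301, 334, 0]) cylinder(h = 1733, r = 157); translate([301, 334, 0]) cylinder(h = 1733, r = 103); }
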